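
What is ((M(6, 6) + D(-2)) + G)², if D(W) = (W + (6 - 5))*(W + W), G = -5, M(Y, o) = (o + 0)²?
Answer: 1225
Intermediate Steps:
M(Y, o) = o²
D(W) = 2*W*(1 + W) (D(W) = (W + 1)*(2*W) = (1 + W)*(2*W) = 2*W*(1 + W))
((M(6, 6) + D(-2)) + G)² = ((6² + 2*(-2)*(1 - 2)) - 5)² = ((36 + 2*(-2)*(-1)) - 5)² = ((36 + 4) - 5)² = (40 - 5)² = 35² = 1225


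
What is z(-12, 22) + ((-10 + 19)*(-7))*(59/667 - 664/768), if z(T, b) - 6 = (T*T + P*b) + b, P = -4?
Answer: 2836533/21344 ≈ 132.90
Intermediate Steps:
z(T, b) = 6 + T**2 - 3*b (z(T, b) = 6 + ((T*T - 4*b) + b) = 6 + ((T**2 - 4*b) + b) = 6 + (T**2 - 3*b) = 6 + T**2 - 3*b)
z(-12, 22) + ((-10 + 19)*(-7))*(59/667 - 664/768) = (6 + (-12)**2 - 3*22) + ((-10 + 19)*(-7))*(59/667 - 664/768) = (6 + 144 - 66) + (9*(-7))*(59*(1/667) - 664*1/768) = 84 - 63*(59/667 - 83/96) = 84 - 63*(-49697/64032) = 84 + 1043637/21344 = 2836533/21344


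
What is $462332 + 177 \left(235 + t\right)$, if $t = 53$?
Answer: $513308$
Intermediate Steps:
$462332 + 177 \left(235 + t\right) = 462332 + 177 \left(235 + 53\right) = 462332 + 177 \cdot 288 = 462332 + 50976 = 513308$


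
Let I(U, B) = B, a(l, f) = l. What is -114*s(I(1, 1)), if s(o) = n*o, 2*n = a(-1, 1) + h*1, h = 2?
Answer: -57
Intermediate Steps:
n = 1/2 (n = (-1 + 2*1)/2 = (-1 + 2)/2 = (1/2)*1 = 1/2 ≈ 0.50000)
s(o) = o/2
-114*s(I(1, 1)) = -57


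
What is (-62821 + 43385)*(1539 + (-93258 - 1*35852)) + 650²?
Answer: 2479892456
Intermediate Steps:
(-62821 + 43385)*(1539 + (-93258 - 1*35852)) + 650² = -19436*(1539 + (-93258 - 35852)) + 422500 = -19436*(1539 - 129110) + 422500 = -19436*(-127571) + 422500 = 2479469956 + 422500 = 2479892456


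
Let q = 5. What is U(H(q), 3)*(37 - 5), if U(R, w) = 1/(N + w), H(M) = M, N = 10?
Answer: 32/13 ≈ 2.4615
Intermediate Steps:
U(R, w) = 1/(10 + w)
U(H(q), 3)*(37 - 5) = (37 - 5)/(10 + 3) = 32/13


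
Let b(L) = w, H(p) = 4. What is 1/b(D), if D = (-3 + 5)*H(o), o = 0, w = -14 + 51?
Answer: 1/37 ≈ 0.027027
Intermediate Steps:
w = 37
D = 8 (D = (-3 + 5)*4 = 2*4 = 8)
b(L) = 37
1/b(D) = 1/37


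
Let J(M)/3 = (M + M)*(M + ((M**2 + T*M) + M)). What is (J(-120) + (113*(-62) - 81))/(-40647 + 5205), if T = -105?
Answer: 19274287/35442 ≈ 543.83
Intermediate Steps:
J(M) = 6*M*(M**2 - 103*M) (J(M) = 3*((M + M)*(M + ((M**2 - 105*M) + M))) = 3*((2*M)*(M + (M**2 - 104*M))) = 3*((2*M)*(M**2 - 103*M)) = 3*(2*M*(M**2 - 103*M)) = 6*M*(M**2 - 103*M))
(J(-120) + (113*(-62) - 81))/(-40647 + 5205) = (6*(-120)**2*(-103 - 120) + (113*(-62) - 81))/(-40647 + 5205) = (6*14400*(-223) + (-7006 - 81))/(-35442) = (-19267200 - 7087)*(-1/35442) = -19274287*(-1/35442) = 19274287/35442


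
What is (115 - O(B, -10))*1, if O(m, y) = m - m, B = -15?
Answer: 115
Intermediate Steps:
O(m, y) = 0
(115 - O(B, -10))*1 = (115 - 1*0)*1 = (115 + 0)*1 = 115*1 = 115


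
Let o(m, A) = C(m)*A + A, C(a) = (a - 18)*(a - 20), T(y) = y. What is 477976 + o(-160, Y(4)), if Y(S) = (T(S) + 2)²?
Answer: 1631452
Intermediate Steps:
C(a) = (-20 + a)*(-18 + a) (C(a) = (-18 + a)*(-20 + a) = (-20 + a)*(-18 + a))
Y(S) = (2 + S)² (Y(S) = (S + 2)² = (2 + S)²)
o(m, A) = A + A*(360 + m² - 38*m) (o(m, A) = (360 + m² - 38*m)*A + A = A*(360 + m² - 38*m) + A = A + A*(360 + m² - 38*m))
477976 + o(-160, Y(4)) = 477976 + (2 + 4)²*(361 + (-160)² - 38*(-160)) = 477976 + 6²*(361 + 25600 + 6080) = 477976 + 36*32041 = 477976 + 1153476 = 1631452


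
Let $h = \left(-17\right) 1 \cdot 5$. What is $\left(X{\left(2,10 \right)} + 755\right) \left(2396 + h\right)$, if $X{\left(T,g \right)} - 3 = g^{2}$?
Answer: $1982838$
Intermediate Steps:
$X{\left(T,g \right)} = 3 + g^{2}$
$h = -85$ ($h = \left(-17\right) 5 = -85$)
$\left(X{\left(2,10 \right)} + 755\right) \left(2396 + h\right) = \left(\left(3 + 10^{2}\right) + 755\right) \left(2396 - 85\right) = \left(\left(3 + 100\right) + 755\right) 2311 = \left(103 + 755\right) 2311 = 858 \cdot 2311 = 1982838$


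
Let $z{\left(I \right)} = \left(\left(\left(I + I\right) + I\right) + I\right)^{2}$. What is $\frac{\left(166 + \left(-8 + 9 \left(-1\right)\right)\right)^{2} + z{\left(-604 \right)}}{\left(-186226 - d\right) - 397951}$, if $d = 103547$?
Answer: $- \frac{5859257}{687724} \approx -8.5198$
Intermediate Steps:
$z{\left(I \right)} = 16 I^{2}$ ($z{\left(I \right)} = \left(\left(2 I + I\right) + I\right)^{2} = \left(3 I + I\right)^{2} = \left(4 I\right)^{2} = 16 I^{2}$)
$\frac{\left(166 + \left(-8 + 9 \left(-1\right)\right)\right)^{2} + z{\left(-604 \right)}}{\left(-186226 - d\right) - 397951} = \frac{\left(166 + \left(-8 + 9 \left(-1\right)\right)\right)^{2} + 16 \left(-604\right)^{2}}{\left(-186226 - 103547\right) - 397951} = \frac{\left(166 - 17\right)^{2} + 16 \cdot 364816}{\left(-186226 - 103547\right) - 397951} = \frac{\left(166 - 17\right)^{2} + 5837056}{-289773 - 397951} = \frac{149^{2} + 5837056}{-687724} = \left(22201 + 5837056\right) \left(- \frac{1}{687724}\right) = 5859257 \left(- \frac{1}{687724}\right) = - \frac{5859257}{687724}$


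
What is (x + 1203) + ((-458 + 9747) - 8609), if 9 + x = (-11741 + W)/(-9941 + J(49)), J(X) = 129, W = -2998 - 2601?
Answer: 4601257/2453 ≈ 1875.8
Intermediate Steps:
W = -5599
x = -17742/2453 (x = -9 + (-11741 - 5599)/(-9941 + 129) = -9 - 17340/(-9812) = -9 - 17340*(-1/9812) = -9 + 4335/2453 = -17742/2453 ≈ -7.2328)
(x + 1203) + ((-458 + 9747) - 8609) = (-17742/2453 + 1203) + ((-458 + 9747) - 8609) = 2933217/2453 + (9289 - 8609) = 2933217/2453 + 680 = 4601257/2453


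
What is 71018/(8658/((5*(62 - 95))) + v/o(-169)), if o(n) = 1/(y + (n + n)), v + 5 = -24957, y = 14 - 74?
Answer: 1952995/273207647 ≈ 0.0071484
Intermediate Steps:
y = -60
v = -24962 (v = -5 - 24957 = -24962)
o(n) = 1/(-60 + 2*n) (o(n) = 1/(-60 + (n + n)) = 1/(-60 + 2*n))
71018/(8658/((5*(62 - 95))) + v/o(-169)) = 71018/(8658/((5*(62 - 95))) - 24962/(1/(2*(-30 - 169)))) = 71018/(8658/((5*(-33))) - 24962/((1/2)/(-199))) = 71018/(8658/(-165) - 24962/((1/2)*(-1/199))) = 71018/(8658*(-1/165) - 24962/(-1/398)) = 71018/(-2886/55 - 24962*(-398)) = 71018/(-2886/55 + 9934876) = 71018/(546415294/55) = 71018*(55/546415294) = 1952995/273207647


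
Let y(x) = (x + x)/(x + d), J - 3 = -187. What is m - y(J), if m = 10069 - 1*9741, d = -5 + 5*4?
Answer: 55064/169 ≈ 325.82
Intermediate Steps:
J = -184 (J = 3 - 187 = -184)
d = 15 (d = -5 + 20 = 15)
y(x) = 2*x/(15 + x) (y(x) = (x + x)/(x + 15) = (2*x)/(15 + x) = 2*x/(15 + x))
m = 328 (m = 10069 - 9741 = 328)
m - y(J) = 328 - 2*(-184)/(15 - 184) = 328 - 2*(-184)/(-169) = 328 - 2*(-184)*(-1)/169 = 328 - 1*368/169 = 328 - 368/169 = 55064/169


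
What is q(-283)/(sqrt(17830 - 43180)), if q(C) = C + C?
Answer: 283*I*sqrt(6)/195 ≈ 3.5549*I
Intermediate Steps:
q(C) = 2*C
q(-283)/(sqrt(17830 - 43180)) = (2*(-283))/(sqrt(17830 - 43180)) = -566*(-I*sqrt(6)/390) = -(-283)*I*sqrt(6)/195 = 283*I*sqrt(6)/195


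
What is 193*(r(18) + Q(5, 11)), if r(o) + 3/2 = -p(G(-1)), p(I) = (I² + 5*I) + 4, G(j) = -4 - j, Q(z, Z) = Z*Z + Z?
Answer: 51145/2 ≈ 25573.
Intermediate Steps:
Q(z, Z) = Z + Z² (Q(z, Z) = Z² + Z = Z + Z²)
p(I) = 4 + I² + 5*I
r(o) = ½ (r(o) = -3/2 - (4 + (-4 - 1*(-1))² + 5*(-4 - 1*(-1))) = -3/2 - (4 + (-4 + 1)² + 5*(-4 + 1)) = -3/2 - (4 + (-3)² + 5*(-3)) = -3/2 - (4 + 9 - 15) = -3/2 - 1*(-2) = -3/2 + 2 = ½)
193*(r(18) + Q(5, 11)) = 193*(½ + 11*(1 + 11)) = 193*(½ + 11*12) = 193*(½ + 132) = 193*(265/2) = 51145/2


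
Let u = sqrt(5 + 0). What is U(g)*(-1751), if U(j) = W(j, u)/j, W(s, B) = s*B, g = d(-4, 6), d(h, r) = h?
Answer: -1751*sqrt(5) ≈ -3915.4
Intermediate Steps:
g = -4
u = sqrt(5) ≈ 2.2361
W(s, B) = B*s
U(j) = sqrt(5) (U(j) = (sqrt(5)*j)/j = (j*sqrt(5))/j = sqrt(5))
U(g)*(-1751) = sqrt(5)*(-1751) = -1751*sqrt(5)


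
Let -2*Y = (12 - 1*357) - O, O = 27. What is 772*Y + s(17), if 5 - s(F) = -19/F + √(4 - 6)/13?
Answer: 2441168/17 - I*√2/13 ≈ 1.436e+5 - 0.10879*I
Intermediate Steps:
Y = 186 (Y = -((12 - 1*357) - 1*27)/2 = -((12 - 357) - 27)/2 = -(-345 - 27)/2 = -½*(-372) = 186)
s(F) = 5 + 19/F - I*√2/13 (s(F) = 5 - (-19/F + √(4 - 6)/13) = 5 - (-19/F + √(-2)*(1/13)) = 5 - (-19/F + (I*√2)*(1/13)) = 5 - (-19/F + I*√2/13) = 5 + (19/F - I*√2/13) = 5 + 19/F - I*√2/13)
772*Y + s(17) = 772*186 + (5 + 19/17 - I*√2/13) = 143592 + (5 + 19*(1/17) - I*√2/13) = 143592 + (5 + 19/17 - I*√2/13) = 143592 + (104/17 - I*√2/13) = 2441168/17 - I*√2/13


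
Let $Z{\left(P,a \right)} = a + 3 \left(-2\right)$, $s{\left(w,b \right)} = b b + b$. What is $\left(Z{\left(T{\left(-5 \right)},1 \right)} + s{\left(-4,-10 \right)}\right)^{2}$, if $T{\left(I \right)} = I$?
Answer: $7225$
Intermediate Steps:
$s{\left(w,b \right)} = b + b^{2}$ ($s{\left(w,b \right)} = b^{2} + b = b + b^{2}$)
$Z{\left(P,a \right)} = -6 + a$ ($Z{\left(P,a \right)} = a - 6 = -6 + a$)
$\left(Z{\left(T{\left(-5 \right)},1 \right)} + s{\left(-4,-10 \right)}\right)^{2} = \left(\left(-6 + 1\right) - 10 \left(1 - 10\right)\right)^{2} = \left(-5 - -90\right)^{2} = \left(-5 + 90\right)^{2} = 85^{2} = 7225$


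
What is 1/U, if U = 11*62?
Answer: 1/682 ≈ 0.0014663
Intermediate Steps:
U = 682
1/U = 1/682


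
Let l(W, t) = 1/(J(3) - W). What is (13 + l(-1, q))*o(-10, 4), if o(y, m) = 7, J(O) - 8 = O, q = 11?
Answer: 1099/12 ≈ 91.583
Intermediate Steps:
J(O) = 8 + O
l(W, t) = 1/(11 - W) (l(W, t) = 1/((8 + 3) - W) = 1/(11 - W))
(13 + l(-1, q))*o(-10, 4) = (13 - 1/(-11 - 1))*7 = (13 - 1/(-12))*7 = (13 - 1*(-1/12))*7 = (13 + 1/12)*7 = (157/12)*7 = 1099/12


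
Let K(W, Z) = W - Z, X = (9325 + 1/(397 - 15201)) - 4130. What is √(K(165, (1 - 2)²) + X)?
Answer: √293617484135/7402 ≈ 73.205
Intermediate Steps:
X = 76906779/14804 (X = (9325 + 1/(-14804)) - 4130 = (9325 - 1/14804) - 4130 = 138047299/14804 - 4130 = 76906779/14804 ≈ 5195.0)
√(K(165, (1 - 2)²) + X) = √((165 - (1 - 2)²) + 76906779/14804) = √((165 - 1*(-1)²) + 76906779/14804) = √((165 - 1*1) + 76906779/14804) = √((165 - 1) + 76906779/14804) = √(164 + 76906779/14804) = √(79334635/14804) = √293617484135/7402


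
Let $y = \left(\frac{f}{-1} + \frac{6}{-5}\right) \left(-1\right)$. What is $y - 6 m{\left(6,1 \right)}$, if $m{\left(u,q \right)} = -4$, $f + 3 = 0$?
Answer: $\frac{111}{5} \approx 22.2$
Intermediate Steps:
$f = -3$ ($f = -3 + 0 = -3$)
$y = - \frac{9}{5}$ ($y = \left(- \frac{3}{-1} + \frac{6}{-5}\right) \left(-1\right) = \left(\left(-3\right) \left(-1\right) + 6 \left(- \frac{1}{5}\right)\right) \left(-1\right) = \left(3 - \frac{6}{5}\right) \left(-1\right) = \frac{9}{5} \left(-1\right) = - \frac{9}{5} \approx -1.8$)
$y - 6 m{\left(6,1 \right)} = - \frac{9}{5} - -24 = - \frac{9}{5} + 24 = \frac{111}{5}$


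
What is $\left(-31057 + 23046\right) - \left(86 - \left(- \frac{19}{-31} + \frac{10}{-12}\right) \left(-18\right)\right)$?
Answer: $- \frac{250884}{31} \approx -8093.0$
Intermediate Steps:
$\left(-31057 + 23046\right) - \left(86 - \left(- \frac{19}{-31} + \frac{10}{-12}\right) \left(-18\right)\right) = -8011 - \left(86 - \left(\left(-19\right) \left(- \frac{1}{31}\right) + 10 \left(- \frac{1}{12}\right)\right) \left(-18\right)\right) = -8011 - \left(86 - \left(\frac{19}{31} - \frac{5}{6}\right) \left(-18\right)\right) = -8011 - \frac{2543}{31} = - \frac{250884}{31}$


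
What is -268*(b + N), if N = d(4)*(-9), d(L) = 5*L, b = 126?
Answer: 14472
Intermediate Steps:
N = -180 (N = (5*4)*(-9) = 20*(-9) = -180)
-268*(b + N) = -268*(126 - 180) = -268*(-54) = 14472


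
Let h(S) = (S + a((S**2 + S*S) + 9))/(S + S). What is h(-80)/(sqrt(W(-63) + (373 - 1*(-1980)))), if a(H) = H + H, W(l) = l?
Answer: -12769*sqrt(2290)/183200 ≈ -3.3354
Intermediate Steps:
a(H) = 2*H
h(S) = (18 + S + 4*S**2)/(2*S) (h(S) = (S + 2*((S**2 + S*S) + 9))/(S + S) = (S + 2*((S**2 + S**2) + 9))/((2*S)) = (S + 2*(2*S**2 + 9))*(1/(2*S)) = (S + 2*(9 + 2*S**2))*(1/(2*S)) = (S + (18 + 4*S**2))*(1/(2*S)) = (18 + S + 4*S**2)*(1/(2*S)) = (18 + S + 4*S**2)/(2*S))
h(-80)/(sqrt(W(-63) + (373 - 1*(-1980)))) = (1/2 + 2*(-80) + 9/(-80))/(sqrt(-63 + (373 - 1*(-1980)))) = (1/2 - 160 + 9*(-1/80))/(sqrt(-63 + (373 + 1980))) = (1/2 - 160 - 9/80)/(sqrt(-63 + 2353)) = -12769*sqrt(2290)/2290/80 = -12769*sqrt(2290)/183200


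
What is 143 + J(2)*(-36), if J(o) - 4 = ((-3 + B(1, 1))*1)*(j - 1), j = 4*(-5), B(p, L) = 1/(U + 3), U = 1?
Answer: -2080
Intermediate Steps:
B(p, L) = ¼ (B(p, L) = 1/(1 + 3) = 1/4 = ¼)
j = -20
J(o) = 247/4 (J(o) = 4 + ((-3 + ¼)*1)*(-20 - 1) = 4 - 11/4*1*(-21) = 4 - 11/4*(-21) = 4 + 231/4 = 247/4)
143 + J(2)*(-36) = 143 + (247/4)*(-36) = 143 - 2223 = -2080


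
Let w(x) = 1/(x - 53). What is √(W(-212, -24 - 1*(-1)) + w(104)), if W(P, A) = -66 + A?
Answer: I*√231438/51 ≈ 9.4329*I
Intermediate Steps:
w(x) = 1/(-53 + x)
√(W(-212, -24 - 1*(-1)) + w(104)) = √((-66 + (-24 - 1*(-1))) + 1/(-53 + 104)) = √((-66 + (-24 + 1)) + 1/51) = √((-66 - 23) + 1/51) = √(-89 + 1/51) = √(-4538/51) = I*√231438/51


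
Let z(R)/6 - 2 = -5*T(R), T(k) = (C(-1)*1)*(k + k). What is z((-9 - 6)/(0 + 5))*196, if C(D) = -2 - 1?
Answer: -103488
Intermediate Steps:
C(D) = -3
T(k) = -6*k (T(k) = (-3*1)*(k + k) = -6*k)
z(R) = 12 + 180*R (z(R) = 12 + 6*(-(-30)*R) = 12 + 6*(30*R) = 12 + 180*R)
z((-9 - 6)/(0 + 5))*196 = (12 + 180*((-9 - 6)/(0 + 5)))*196 = (12 + 180*(-15/5))*196 = (12 + 180*(-15*⅕))*196 = (12 + 180*(-3))*196 = (12 - 540)*196 = -528*196 = -103488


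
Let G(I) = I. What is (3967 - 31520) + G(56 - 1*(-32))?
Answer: -27465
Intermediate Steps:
(3967 - 31520) + G(56 - 1*(-32)) = (3967 - 31520) + (56 - 1*(-32)) = -27553 + (56 + 32) = -27553 + 88 = -27465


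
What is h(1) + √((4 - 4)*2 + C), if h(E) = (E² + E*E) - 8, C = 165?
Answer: -6 + √165 ≈ 6.8452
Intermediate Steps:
h(E) = -8 + 2*E² (h(E) = (E² + E²) - 8 = 2*E² - 8 = -8 + 2*E²)
h(1) + √((4 - 4)*2 + C) = (-8 + 2*1²) + √((4 - 4)*2 + 165) = (-8 + 2*1) + √(0*2 + 165) = (-8 + 2) + √(0 + 165) = -6 + √165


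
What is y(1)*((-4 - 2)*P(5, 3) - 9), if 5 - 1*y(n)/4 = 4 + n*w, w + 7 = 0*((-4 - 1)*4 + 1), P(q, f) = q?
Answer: -1248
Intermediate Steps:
w = -7 (w = -7 + 0*((-4 - 1)*4 + 1) = -7 + 0*(-5*4 + 1) = -7 + 0*(-20 + 1) = -7 + 0*(-19) = -7 + 0 = -7)
y(n) = 4 + 28*n (y(n) = 20 - 4*(4 + n*(-7)) = 20 - 4*(4 - 7*n) = 20 + (-16 + 28*n) = 4 + 28*n)
y(1)*((-4 - 2)*P(5, 3) - 9) = (4 + 28*1)*((-4 - 2)*5 - 9) = (4 + 28)*(-6*5 - 9) = 32*(-30 - 9) = 32*(-39) = -1248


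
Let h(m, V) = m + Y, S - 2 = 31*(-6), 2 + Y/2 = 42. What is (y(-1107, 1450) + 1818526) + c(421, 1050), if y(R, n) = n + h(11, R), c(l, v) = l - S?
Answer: 1820672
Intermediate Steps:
Y = 80 (Y = -4 + 2*42 = -4 + 84 = 80)
S = -184 (S = 2 + 31*(-6) = 2 - 186 = -184)
h(m, V) = 80 + m (h(m, V) = m + 80 = 80 + m)
c(l, v) = 184 + l (c(l, v) = l - 1*(-184) = l + 184 = 184 + l)
y(R, n) = 91 + n (y(R, n) = n + (80 + 11) = n + 91 = 91 + n)
(y(-1107, 1450) + 1818526) + c(421, 1050) = ((91 + 1450) + 1818526) + (184 + 421) = (1541 + 1818526) + 605 = 1820067 + 605 = 1820672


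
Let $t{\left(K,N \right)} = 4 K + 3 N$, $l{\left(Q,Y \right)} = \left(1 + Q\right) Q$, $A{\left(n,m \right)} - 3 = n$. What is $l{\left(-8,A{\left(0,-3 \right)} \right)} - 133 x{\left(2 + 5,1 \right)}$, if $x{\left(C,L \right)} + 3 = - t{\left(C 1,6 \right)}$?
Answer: $6573$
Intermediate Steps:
$A{\left(n,m \right)} = 3 + n$
$l{\left(Q,Y \right)} = Q \left(1 + Q\right)$
$t{\left(K,N \right)} = 3 N + 4 K$
$x{\left(C,L \right)} = -21 - 4 C$ ($x{\left(C,L \right)} = -3 - \left(3 \cdot 6 + 4 C 1\right) = -3 - \left(18 + 4 C\right) = -21 - 4 C$)
$l{\left(-8,A{\left(0,-3 \right)} \right)} - 133 x{\left(2 + 5,1 \right)} = - 8 \left(1 - 8\right) - 133 \left(-21 - 4 \left(2 + 5\right)\right) = \left(-8\right) \left(-7\right) - 133 \left(-21 - 28\right) = 56 - 133 \left(-21 - 28\right) = 56 - -6517 = 56 + 6517 = 6573$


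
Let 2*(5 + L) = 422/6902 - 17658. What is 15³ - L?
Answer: 84266307/6902 ≈ 12209.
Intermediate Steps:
L = -60972057/6902 (L = -5 + (422/6902 - 17658)/2 = -5 + (422*(1/6902) - 17658)/2 = -5 + (211/3451 - 17658)/2 = -5 + (½)*(-60937547/3451) = -5 - 60937547/6902 = -60972057/6902 ≈ -8834.0)
15³ - L = 15³ - 1*(-60972057/6902) = 3375 + 60972057/6902 = 84266307/6902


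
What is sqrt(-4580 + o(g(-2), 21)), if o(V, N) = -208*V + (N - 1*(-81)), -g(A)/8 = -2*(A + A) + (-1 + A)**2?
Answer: sqrt(23810) ≈ 154.30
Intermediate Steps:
g(A) = -8*(-1 + A)**2 + 32*A (g(A) = -8*(-2*(A + A) + (-1 + A)**2) = -8*(-4*A + (-1 + A)**2) = -8*((-1 + A)**2 - 4*A) = -8*(-1 + A)**2 + 32*A)
o(V, N) = 81 + N - 208*V (o(V, N) = -208*V + (N + 81) = -208*V + (81 + N) = 81 + N - 208*V)
sqrt(-4580 + o(g(-2), 21)) = sqrt(-4580 + (81 + 21 - 208*(-8*(-1 - 2)**2 + 32*(-2)))) = sqrt(-4580 + (81 + 21 - 208*(-8*(-3)**2 - 64))) = sqrt(-4580 + (81 + 21 - 208*(-8*9 - 64))) = sqrt(-4580 + (81 + 21 - 208*(-72 - 64))) = sqrt(-4580 + (81 + 21 - 208*(-136))) = sqrt(-4580 + (81 + 21 + 28288)) = sqrt(-4580 + 28390) = sqrt(23810)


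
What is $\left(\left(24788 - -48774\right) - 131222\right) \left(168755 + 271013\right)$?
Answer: $-25357022880$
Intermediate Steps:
$\left(\left(24788 - -48774\right) - 131222\right) \left(168755 + 271013\right) = \left(\left(24788 + 48774\right) - 131222\right) 439768 = \left(73562 - 131222\right) 439768 = \left(-57660\right) 439768 = -25357022880$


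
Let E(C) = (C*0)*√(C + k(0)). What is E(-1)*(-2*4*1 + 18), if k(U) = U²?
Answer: 0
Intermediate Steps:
E(C) = 0 (E(C) = (C*0)*√(C + 0²) = 0*√(C + 0) = 0*√C = 0)
E(-1)*(-2*4*1 + 18) = 0*(-2*4*1 + 18) = 0*(-8*1 + 18) = 0*(-8 + 18) = 0*10 = 0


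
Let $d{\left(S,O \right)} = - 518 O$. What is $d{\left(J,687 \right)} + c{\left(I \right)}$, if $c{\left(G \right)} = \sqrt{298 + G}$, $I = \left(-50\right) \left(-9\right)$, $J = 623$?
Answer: $-355866 + 2 \sqrt{187} \approx -3.5584 \cdot 10^{5}$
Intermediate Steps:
$I = 450$
$d{\left(J,687 \right)} + c{\left(I \right)} = \left(-518\right) 687 + \sqrt{298 + 450} = -355866 + \sqrt{748} = -355866 + 2 \sqrt{187}$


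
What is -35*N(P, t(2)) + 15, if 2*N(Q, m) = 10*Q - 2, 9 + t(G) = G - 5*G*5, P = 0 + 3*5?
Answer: -2575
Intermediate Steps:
P = 15 (P = 0 + 15 = 15)
t(G) = -9 - 24*G (t(G) = -9 + (G - 5*G*5) = -9 + (G - 25*G) = -9 - 24*G)
N(Q, m) = -1 + 5*Q (N(Q, m) = (10*Q - 2)/2 = (-2 + 10*Q)/2 = -1 + 5*Q)
-35*N(P, t(2)) + 15 = -35*(-1 + 5*15) + 15 = -35*(-1 + 75) + 15 = -35*74 + 15 = -2590 + 15 = -2575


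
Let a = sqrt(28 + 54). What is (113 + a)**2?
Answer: (113 + sqrt(82))**2 ≈ 14898.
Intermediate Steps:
a = sqrt(82) ≈ 9.0554
(113 + a)**2 = (113 + sqrt(82))**2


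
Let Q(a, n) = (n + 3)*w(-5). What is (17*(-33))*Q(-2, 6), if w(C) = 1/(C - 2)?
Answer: 5049/7 ≈ 721.29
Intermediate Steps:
w(C) = 1/(-2 + C)
Q(a, n) = -3/7 - n/7 (Q(a, n) = (n + 3)/(-2 - 5) = (3 + n)/(-7) = (3 + n)*(-⅐) = -3/7 - n/7)
(17*(-33))*Q(-2, 6) = (17*(-33))*(-3/7 - ⅐*6) = -561*(-3/7 - 6/7) = -561*(-9/7) = 5049/7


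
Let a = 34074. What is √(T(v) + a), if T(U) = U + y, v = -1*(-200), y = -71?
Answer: √34203 ≈ 184.94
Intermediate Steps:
v = 200
T(U) = -71 + U (T(U) = U - 71 = -71 + U)
√(T(v) + a) = √((-71 + 200) + 34074) = √(129 + 34074) = √34203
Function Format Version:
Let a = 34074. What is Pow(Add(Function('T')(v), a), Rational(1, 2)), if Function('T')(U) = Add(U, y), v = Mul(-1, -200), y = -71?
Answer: Pow(34203, Rational(1, 2)) ≈ 184.94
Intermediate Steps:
v = 200
Function('T')(U) = Add(-71, U) (Function('T')(U) = Add(U, -71) = Add(-71, U))
Pow(Add(Function('T')(v), a), Rational(1, 2)) = Pow(Add(Add(-71, 200), 34074), Rational(1, 2)) = Pow(Add(129, 34074), Rational(1, 2)) = Pow(34203, Rational(1, 2))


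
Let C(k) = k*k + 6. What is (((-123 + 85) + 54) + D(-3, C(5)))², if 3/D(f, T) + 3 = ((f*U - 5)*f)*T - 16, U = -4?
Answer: 114854089/448900 ≈ 255.86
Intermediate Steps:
C(k) = 6 + k² (C(k) = k² + 6 = 6 + k²)
D(f, T) = 3/(-19 + T*f*(-5 - 4*f)) (D(f, T) = 3/(-3 + (((f*(-4) - 5)*f)*T - 16)) = 3/(-3 + (((-4*f - 5)*f)*T - 16)) = 3/(-3 + (((-5 - 4*f)*f)*T - 16)) = 3/(-3 + ((f*(-5 - 4*f))*T - 16)) = 3/(-3 + (T*f*(-5 - 4*f) - 16)) = 3/(-3 + (-16 + T*f*(-5 - 4*f))) = 3/(-19 + T*f*(-5 - 4*f)))
(((-123 + 85) + 54) + D(-3, C(5)))² = (((-123 + 85) + 54) - 3/(19 + 4*(6 + 5²)*(-3)² + 5*(6 + 5²)*(-3)))² = ((-38 + 54) - 3/(19 + 4*(6 + 25)*9 + 5*(6 + 25)*(-3)))² = (16 - 3/(19 + 4*31*9 + 5*31*(-3)))² = (16 - 3/(19 + 1116 - 465))² = (16 - 3/670)² = (10717/670)² = 114854089/448900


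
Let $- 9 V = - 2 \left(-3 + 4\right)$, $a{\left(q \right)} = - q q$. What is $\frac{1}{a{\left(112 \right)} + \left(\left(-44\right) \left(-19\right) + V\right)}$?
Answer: $- \frac{9}{105370} \approx -8.5413 \cdot 10^{-5}$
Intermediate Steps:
$a{\left(q \right)} = - q^{2}$
$V = \frac{2}{9}$ ($V = - \frac{\left(-2\right) \left(-3 + 4\right)}{9} = - \frac{\left(-2\right) 1}{9} = \left(- \frac{1}{9}\right) \left(-2\right) = \frac{2}{9} \approx 0.22222$)
$\frac{1}{a{\left(112 \right)} + \left(\left(-44\right) \left(-19\right) + V\right)} = \frac{1}{- 112^{2} + \left(\left(-44\right) \left(-19\right) + \frac{2}{9}\right)} = \frac{1}{\left(-1\right) 12544 + \left(836 + \frac{2}{9}\right)} = \frac{1}{-12544 + \frac{7526}{9}} = \frac{1}{- \frac{105370}{9}} = - \frac{9}{105370}$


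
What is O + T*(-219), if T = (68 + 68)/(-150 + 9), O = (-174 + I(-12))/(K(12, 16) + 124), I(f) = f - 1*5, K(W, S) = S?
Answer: 1380943/6580 ≈ 209.87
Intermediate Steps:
I(f) = -5 + f (I(f) = f - 5 = -5 + f)
O = -191/140 (O = (-174 + (-5 - 12))/(16 + 124) = (-174 - 17)/140 = -191*1/140 = -191/140 ≈ -1.3643)
T = -136/141 (T = 136/(-141) = 136*(-1/141) = -136/141 ≈ -0.96454)
O + T*(-219) = -191/140 - 136/141*(-219) = -191/140 + 9928/47 = 1380943/6580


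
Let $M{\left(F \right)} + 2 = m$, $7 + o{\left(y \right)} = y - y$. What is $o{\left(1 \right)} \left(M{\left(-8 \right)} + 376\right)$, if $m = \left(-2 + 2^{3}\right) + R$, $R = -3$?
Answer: $-2639$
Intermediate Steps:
$o{\left(y \right)} = -7$ ($o{\left(y \right)} = -7 + \left(y - y\right) = -7 + 0 = -7$)
$m = 3$ ($m = \left(-2 + 2^{3}\right) - 3 = \left(-2 + 8\right) - 3 = 6 - 3 = 3$)
$M{\left(F \right)} = 1$ ($M{\left(F \right)} = -2 + 3 = 1$)
$o{\left(1 \right)} \left(M{\left(-8 \right)} + 376\right) = - 7 \left(1 + 376\right) = \left(-7\right) 377 = -2639$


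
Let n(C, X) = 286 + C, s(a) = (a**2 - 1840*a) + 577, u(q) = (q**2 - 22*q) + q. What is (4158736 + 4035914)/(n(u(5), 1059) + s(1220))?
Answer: -8194650/755617 ≈ -10.845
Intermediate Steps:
u(q) = q**2 - 21*q
s(a) = 577 + a**2 - 1840*a
(4158736 + 4035914)/(n(u(5), 1059) + s(1220)) = (4158736 + 4035914)/((286 + 5*(-21 + 5)) + (577 + 1220**2 - 1840*1220)) = 8194650/((286 + 5*(-16)) + (577 + 1488400 - 2244800)) = 8194650/((286 - 80) - 755823) = 8194650/(206 - 755823) = 8194650/(-755617) = 8194650*(-1/755617) = -8194650/755617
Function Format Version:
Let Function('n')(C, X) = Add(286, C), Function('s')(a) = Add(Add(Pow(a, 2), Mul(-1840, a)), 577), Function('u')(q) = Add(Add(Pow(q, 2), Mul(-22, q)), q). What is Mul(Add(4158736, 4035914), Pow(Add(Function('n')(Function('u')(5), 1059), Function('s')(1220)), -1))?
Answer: Rational(-8194650, 755617) ≈ -10.845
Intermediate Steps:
Function('u')(q) = Add(Pow(q, 2), Mul(-21, q))
Function('s')(a) = Add(577, Pow(a, 2), Mul(-1840, a))
Mul(Add(4158736, 4035914), Pow(Add(Function('n')(Function('u')(5), 1059), Function('s')(1220)), -1)) = Mul(Add(4158736, 4035914), Pow(Add(Add(286, Mul(5, Add(-21, 5))), Add(577, Pow(1220, 2), Mul(-1840, 1220))), -1)) = Mul(8194650, Pow(Add(Add(286, Mul(5, -16)), Add(577, 1488400, -2244800)), -1)) = Mul(8194650, Pow(Add(Add(286, -80), -755823), -1)) = Mul(8194650, Pow(Add(206, -755823), -1)) = Mul(8194650, Pow(-755617, -1)) = Mul(8194650, Rational(-1, 755617)) = Rational(-8194650, 755617)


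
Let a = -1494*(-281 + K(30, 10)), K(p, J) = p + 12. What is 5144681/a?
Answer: 5144681/357066 ≈ 14.408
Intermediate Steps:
K(p, J) = 12 + p
a = 357066 (a = -1494*(-281 + (12 + 30)) = -1494*(-281 + 42) = -1494*(-239) = 357066)
5144681/a = 5144681/357066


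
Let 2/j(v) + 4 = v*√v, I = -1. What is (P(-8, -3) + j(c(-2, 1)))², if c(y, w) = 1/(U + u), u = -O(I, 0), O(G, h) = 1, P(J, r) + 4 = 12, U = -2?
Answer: 4*(-6059*I + 360*√3)/(-431*I + 24*√3) ≈ 56.267 + 0.36007*I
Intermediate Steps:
P(J, r) = 8 (P(J, r) = -4 + 12 = 8)
u = -1 (u = -1*1 = -1)
c(y, w) = -⅓ (c(y, w) = 1/(-2 - 1) = 1/(-3) = -⅓)
j(v) = 2/(-4 + v^(3/2)) (j(v) = 2/(-4 + v*√v) = 2/(-4 + v^(3/2)))
(P(-8, -3) + j(c(-2, 1)))² = (8 + 2/(-4 + (-⅓)^(3/2)))² = (8 + 2/(-4 - I*√3/9))²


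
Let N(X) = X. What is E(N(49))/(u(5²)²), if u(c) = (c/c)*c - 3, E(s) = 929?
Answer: 929/484 ≈ 1.9194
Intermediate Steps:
u(c) = -3 + c (u(c) = 1*c - 3 = c - 3 = -3 + c)
E(N(49))/(u(5²)²) = 929/((-3 + 5²)²) = 929/((-3 + 25)²) = 929/(22²) = 929/484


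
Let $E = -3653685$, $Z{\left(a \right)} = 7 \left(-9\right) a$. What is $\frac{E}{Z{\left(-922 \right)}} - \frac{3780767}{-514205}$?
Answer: $- \frac{26335451801}{474097010} \approx -55.549$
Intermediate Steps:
$Z{\left(a \right)} = - 63 a$
$\frac{E}{Z{\left(-922 \right)}} - \frac{3780767}{-514205} = - \frac{3653685}{\left(-63\right) \left(-922\right)} - \frac{3780767}{-514205} = - \frac{3653685}{58086} - - \frac{3780767}{514205} = \left(-3653685\right) \frac{1}{58086} + \frac{3780767}{514205} = - \frac{57995}{922} + \frac{3780767}{514205} = - \frac{26335451801}{474097010}$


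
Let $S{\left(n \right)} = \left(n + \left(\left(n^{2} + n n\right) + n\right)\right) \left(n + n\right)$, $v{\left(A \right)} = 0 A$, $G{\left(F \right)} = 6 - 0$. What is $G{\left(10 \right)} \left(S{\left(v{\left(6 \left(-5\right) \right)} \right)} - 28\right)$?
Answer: $-168$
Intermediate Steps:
$G{\left(F \right)} = 6$ ($G{\left(F \right)} = 6 + 0 = 6$)
$v{\left(A \right)} = 0$
$S{\left(n \right)} = 2 n \left(2 n + 2 n^{2}\right)$ ($S{\left(n \right)} = \left(n + \left(\left(n^{2} + n^{2}\right) + n\right)\right) 2 n = \left(n + \left(2 n^{2} + n\right)\right) 2 n = \left(n + \left(n + 2 n^{2}\right)\right) 2 n = \left(2 n + 2 n^{2}\right) 2 n = 2 n \left(2 n + 2 n^{2}\right)$)
$G{\left(10 \right)} \left(S{\left(v{\left(6 \left(-5\right) \right)} \right)} - 28\right) = 6 \left(4 \cdot 0^{2} \left(1 + 0\right) - 28\right) = 6 \left(4 \cdot 0 \cdot 1 - 28\right) = 6 \left(0 - 28\right) = 6 \left(-28\right) = -168$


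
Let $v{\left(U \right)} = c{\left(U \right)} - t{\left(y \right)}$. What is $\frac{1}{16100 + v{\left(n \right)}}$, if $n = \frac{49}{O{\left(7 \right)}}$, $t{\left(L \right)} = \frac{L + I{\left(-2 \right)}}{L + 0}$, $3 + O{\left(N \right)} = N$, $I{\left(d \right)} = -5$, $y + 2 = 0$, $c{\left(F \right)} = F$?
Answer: $\frac{4}{64435} \approx 6.2078 \cdot 10^{-5}$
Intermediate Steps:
$y = -2$ ($y = -2 + 0 = -2$)
$O{\left(N \right)} = -3 + N$
$t{\left(L \right)} = \frac{-5 + L}{L}$ ($t{\left(L \right)} = \frac{L - 5}{L + 0} = \frac{-5 + L}{L}$)
$n = \frac{49}{4}$ ($n = \frac{49}{-3 + 7} = \frac{49}{4} \approx 12.25$)
$v{\left(U \right)} = - \frac{7}{2} + U$ ($v{\left(U \right)} = U - \frac{-5 - 2}{-2} = U - \left(- \frac{1}{2}\right) \left(-7\right) = U - \frac{7}{2} = - \frac{7}{2} + U$)
$\frac{1}{16100 + v{\left(n \right)}} = \frac{1}{16100 + \left(- \frac{7}{2} + \frac{49}{4}\right)} = \frac{1}{16100 + \frac{35}{4}} = \frac{1}{\frac{64435}{4}} = \frac{4}{64435}$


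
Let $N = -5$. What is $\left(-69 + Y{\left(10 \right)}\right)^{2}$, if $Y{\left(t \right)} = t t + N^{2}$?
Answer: $3136$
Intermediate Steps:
$Y{\left(t \right)} = 25 + t^{2}$ ($Y{\left(t \right)} = t t + \left(-5\right)^{2} = t^{2} + 25 = 25 + t^{2}$)
$\left(-69 + Y{\left(10 \right)}\right)^{2} = \left(-69 + \left(25 + 10^{2}\right)\right)^{2} = \left(-69 + \left(25 + 100\right)\right)^{2} = \left(-69 + 125\right)^{2} = 56^{2} = 3136$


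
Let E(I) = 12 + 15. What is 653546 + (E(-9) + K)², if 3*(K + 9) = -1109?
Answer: 6994939/9 ≈ 7.7722e+5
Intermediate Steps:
K = -1136/3 (K = -9 + (⅓)*(-1109) = -9 - 1109/3 = -1136/3 ≈ -378.67)
E(I) = 27
653546 + (E(-9) + K)² = 653546 + (27 - 1136/3)² = 653546 + (-1055/3)² = 653546 + 1113025/9 = 6994939/9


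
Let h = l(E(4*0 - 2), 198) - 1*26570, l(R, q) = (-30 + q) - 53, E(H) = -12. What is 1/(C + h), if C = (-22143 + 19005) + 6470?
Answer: -1/23123 ≈ -4.3247e-5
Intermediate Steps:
l(R, q) = -83 + q
h = -26455 (h = (-83 + 198) - 1*26570 = 115 - 26570 = -26455)
C = 3332 (C = -3138 + 6470 = 3332)
1/(C + h) = 1/(3332 - 26455) = 1/(-23123) = -1/23123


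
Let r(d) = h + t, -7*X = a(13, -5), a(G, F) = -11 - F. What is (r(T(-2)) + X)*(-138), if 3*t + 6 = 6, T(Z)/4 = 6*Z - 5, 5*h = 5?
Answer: -1794/7 ≈ -256.29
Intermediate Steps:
h = 1 (h = (⅕)*5 = 1)
T(Z) = -20 + 24*Z (T(Z) = 4*(6*Z - 5) = 4*(-5 + 6*Z) = -20 + 24*Z)
t = 0 (t = -2 + (⅓)*6 = -2 + 2 = 0)
X = 6/7 (X = -(-11 - 1*(-5))/7 = -(-11 + 5)/7 = -⅐*(-6) = 6/7 ≈ 0.85714)
r(d) = 1 (r(d) = 1 + 0 = 1)
(r(T(-2)) + X)*(-138) = (1 + 6/7)*(-138) = (13/7)*(-138) = -1794/7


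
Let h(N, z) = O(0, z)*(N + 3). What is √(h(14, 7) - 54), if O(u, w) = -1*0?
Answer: 3*I*√6 ≈ 7.3485*I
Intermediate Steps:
O(u, w) = 0
h(N, z) = 0 (h(N, z) = 0*(N + 3) = 0*(3 + N) = 0)
√(h(14, 7) - 54) = √(0 - 54) = √(-54) = 3*I*√6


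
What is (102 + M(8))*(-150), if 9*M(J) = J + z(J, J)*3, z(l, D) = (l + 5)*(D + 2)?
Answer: -65800/3 ≈ -21933.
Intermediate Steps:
z(l, D) = (2 + D)*(5 + l) (z(l, D) = (5 + l)*(2 + D) = (2 + D)*(5 + l))
M(J) = 10/3 + J**2/3 + 22*J/9 (M(J) = (J + (10 + 2*J + 5*J + J*J)*3)/9 = (J + (10 + 2*J + 5*J + J**2)*3)/9 = (J + (10 + J**2 + 7*J)*3)/9 = (J + (30 + 3*J**2 + 21*J))/9 = (30 + 3*J**2 + 22*J)/9 = 10/3 + J**2/3 + 22*J/9)
(102 + M(8))*(-150) = (102 + (10/3 + (1/3)*8**2 + (22/9)*8))*(-150) = (102 + (10/3 + (1/3)*64 + 176/9))*(-150) = (102 + (10/3 + 64/3 + 176/9))*(-150) = (102 + 398/9)*(-150) = (1316/9)*(-150) = -65800/3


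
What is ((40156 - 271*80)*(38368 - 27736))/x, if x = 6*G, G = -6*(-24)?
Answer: 2046217/9 ≈ 2.2736e+5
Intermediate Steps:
G = 144
x = 864 (x = 6*144 = 864)
((40156 - 271*80)*(38368 - 27736))/x = ((40156 - 271*80)*(38368 - 27736))/864 = ((40156 - 21680)*10632)*(1/864) = (18476*10632)*(1/864) = 196436832*(1/864) = 2046217/9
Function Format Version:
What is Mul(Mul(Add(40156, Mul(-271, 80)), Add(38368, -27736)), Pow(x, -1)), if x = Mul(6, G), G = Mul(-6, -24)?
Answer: Rational(2046217, 9) ≈ 2.2736e+5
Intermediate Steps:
G = 144
x = 864 (x = Mul(6, 144) = 864)
Mul(Mul(Add(40156, Mul(-271, 80)), Add(38368, -27736)), Pow(x, -1)) = Mul(Mul(Add(40156, Mul(-271, 80)), Add(38368, -27736)), Pow(864, -1)) = Mul(Mul(Add(40156, -21680), 10632), Rational(1, 864)) = Mul(Mul(18476, 10632), Rational(1, 864)) = Mul(196436832, Rational(1, 864)) = Rational(2046217, 9)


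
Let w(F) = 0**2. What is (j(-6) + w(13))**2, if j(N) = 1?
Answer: 1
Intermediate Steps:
w(F) = 0
(j(-6) + w(13))**2 = (1 + 0)**2 = 1**2 = 1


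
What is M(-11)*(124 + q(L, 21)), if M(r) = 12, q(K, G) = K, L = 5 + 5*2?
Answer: 1668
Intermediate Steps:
L = 15 (L = 5 + 10 = 15)
M(-11)*(124 + q(L, 21)) = 12*(124 + 15) = 12*139 = 1668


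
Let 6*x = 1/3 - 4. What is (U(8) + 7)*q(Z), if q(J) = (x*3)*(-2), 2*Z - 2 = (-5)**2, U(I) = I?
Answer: 55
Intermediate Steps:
x = -11/18 (x = (1/3 - 4)/6 = (1/6)*(-11/3) = -11/18 ≈ -0.61111)
Z = 27/2 (Z = 1 + (1/2)*(-5)**2 = 1 + (1/2)*25 = 1 + 25/2 = 27/2 ≈ 13.500)
q(J) = 11/3 (q(J) = -11/18*3*(-2) = -11/6*(-2) = 11/3)
(U(8) + 7)*q(Z) = (8 + 7)*(11/3) = 15*(11/3) = 55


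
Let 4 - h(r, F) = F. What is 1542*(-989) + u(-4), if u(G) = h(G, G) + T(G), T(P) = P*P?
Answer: -1525014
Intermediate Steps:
h(r, F) = 4 - F
T(P) = P**2
u(G) = 4 + G**2 - G (u(G) = (4 - G) + G**2 = 4 + G**2 - G)
1542*(-989) + u(-4) = 1542*(-989) + (4 + (-4)**2 - 1*(-4)) = -1525038 + (4 + 16 + 4) = -1525038 + 24 = -1525014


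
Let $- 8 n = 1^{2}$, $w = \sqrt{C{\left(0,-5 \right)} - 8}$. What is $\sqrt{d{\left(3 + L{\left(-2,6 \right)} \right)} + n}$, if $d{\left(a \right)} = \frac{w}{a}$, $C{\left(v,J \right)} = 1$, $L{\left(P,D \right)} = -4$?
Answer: $\frac{\sqrt{-2 - 16 i \sqrt{7}}}{4} \approx 1.1233 - 1.1776 i$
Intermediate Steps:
$w = i \sqrt{7}$ ($w = \sqrt{1 - 8} = \sqrt{-7} = i \sqrt{7} \approx 2.6458 i$)
$d{\left(a \right)} = \frac{i \sqrt{7}}{a}$
$n = - \frac{1}{8}$ ($n = - \frac{1^{2}}{8} = \left(- \frac{1}{8}\right) 1 = - \frac{1}{8} \approx -0.125$)
$\sqrt{d{\left(3 + L{\left(-2,6 \right)} \right)} + n} = \sqrt{\frac{i \sqrt{7}}{3 - 4} - \frac{1}{8}} = \sqrt{\frac{i \sqrt{7}}{-1} - \frac{1}{8}} = \sqrt{i \sqrt{7} \left(-1\right) - \frac{1}{8}} = \sqrt{- i \sqrt{7} - \frac{1}{8}} = \sqrt{- \frac{1}{8} - i \sqrt{7}}$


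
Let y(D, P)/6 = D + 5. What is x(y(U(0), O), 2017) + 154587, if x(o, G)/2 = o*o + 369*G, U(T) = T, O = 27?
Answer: 1644933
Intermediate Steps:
y(D, P) = 30 + 6*D (y(D, P) = 6*(D + 5) = 6*(5 + D) = 30 + 6*D)
x(o, G) = 2*o² + 738*G (x(o, G) = 2*(o*o + 369*G) = 2*(o² + 369*G) = 2*o² + 738*G)
x(y(U(0), O), 2017) + 154587 = (2*(30 + 6*0)² + 738*2017) + 154587 = (2*(30 + 0)² + 1488546) + 154587 = (2*30² + 1488546) + 154587 = (2*900 + 1488546) + 154587 = (1800 + 1488546) + 154587 = 1490346 + 154587 = 1644933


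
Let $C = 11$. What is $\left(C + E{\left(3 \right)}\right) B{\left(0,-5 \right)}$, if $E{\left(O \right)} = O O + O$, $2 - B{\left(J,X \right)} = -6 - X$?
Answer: $69$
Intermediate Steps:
$B{\left(J,X \right)} = 8 + X$ ($B{\left(J,X \right)} = 2 - \left(-6 - X\right) = 2 + \left(6 + X\right) = 8 + X$)
$E{\left(O \right)} = O + O^{2}$ ($E{\left(O \right)} = O^{2} + O = O + O^{2}$)
$\left(C + E{\left(3 \right)}\right) B{\left(0,-5 \right)} = \left(11 + 3 \left(1 + 3\right)\right) \left(8 - 5\right) = \left(11 + 3 \cdot 4\right) 3 = \left(11 + 12\right) 3 = 23 \cdot 3 = 69$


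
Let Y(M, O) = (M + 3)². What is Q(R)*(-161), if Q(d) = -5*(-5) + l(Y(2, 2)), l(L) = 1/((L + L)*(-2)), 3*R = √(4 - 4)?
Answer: -402339/100 ≈ -4023.4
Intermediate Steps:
R = 0 (R = √(4 - 4)/3 = √0/3 = (⅓)*0 = 0)
Y(M, O) = (3 + M)²
l(L) = -1/(4*L) (l(L) = 1/((2*L)*(-2)) = 1/(-4*L) = -1/(4*L))
Q(d) = 2499/100 (Q(d) = -5*(-5) - 1/(4*(3 + 2)²) = 25 - 1/(4*(5²)) = 25 - ¼/25 = 25 - ¼*1/25 = 25 - 1/100 = 2499/100)
Q(R)*(-161) = (2499/100)*(-161) = -402339/100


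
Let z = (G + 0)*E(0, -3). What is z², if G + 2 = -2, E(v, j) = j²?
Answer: 1296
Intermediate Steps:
G = -4 (G = -2 - 2 = -4)
z = -36 (z = (-4 + 0)*(-3)² = -4*9 = -36)
z² = (-36)² = 1296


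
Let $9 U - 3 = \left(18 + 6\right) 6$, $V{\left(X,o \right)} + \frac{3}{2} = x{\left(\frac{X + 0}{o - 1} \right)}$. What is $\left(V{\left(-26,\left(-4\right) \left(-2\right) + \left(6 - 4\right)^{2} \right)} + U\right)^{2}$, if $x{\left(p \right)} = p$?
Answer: $\frac{677329}{4356} \approx 155.49$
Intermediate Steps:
$V{\left(X,o \right)} = - \frac{3}{2} + \frac{X}{-1 + o}$ ($V{\left(X,o \right)} = - \frac{3}{2} + \frac{X + 0}{o - 1} = - \frac{3}{2} + \frac{X}{-1 + o}$)
$U = \frac{49}{3}$ ($U = \frac{1}{3} + \frac{\left(18 + 6\right) 6}{9} = \frac{1}{3} + \frac{24 \cdot 6}{9} = \frac{1}{3} + \frac{1}{9} \cdot 144 = \frac{1}{3} + 16 = \frac{49}{3} \approx 16.333$)
$\left(V{\left(-26,\left(-4\right) \left(-2\right) + \left(6 - 4\right)^{2} \right)} + U\right)^{2} = \left(\left(- \frac{3}{2} - \frac{26}{-1 + \left(\left(-4\right) \left(-2\right) + \left(6 - 4\right)^{2}\right)}\right) + \frac{49}{3}\right)^{2} = \left(\left(- \frac{3}{2} - \frac{26}{-1 + \left(8 + 2^{2}\right)}\right) + \frac{49}{3}\right)^{2} = \left(\left(- \frac{3}{2} - \frac{26}{-1 + \left(8 + 4\right)}\right) + \frac{49}{3}\right)^{2} = \left(\left(- \frac{3}{2} - \frac{26}{-1 + 12}\right) + \frac{49}{3}\right)^{2} = \left(\left(- \frac{3}{2} - \frac{26}{11}\right) + \frac{49}{3}\right)^{2} = \left(- \frac{85}{22} + \frac{49}{3}\right)^{2} = \left(\frac{823}{66}\right)^{2} = \frac{677329}{4356}$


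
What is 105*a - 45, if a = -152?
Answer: -16005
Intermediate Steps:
105*a - 45 = 105*(-152) - 45 = -15960 - 45 = -16005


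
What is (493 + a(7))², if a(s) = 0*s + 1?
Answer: 244036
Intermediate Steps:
a(s) = 1 (a(s) = 0 + 1 = 1)
(493 + a(7))² = (493 + 1)² = 494² = 244036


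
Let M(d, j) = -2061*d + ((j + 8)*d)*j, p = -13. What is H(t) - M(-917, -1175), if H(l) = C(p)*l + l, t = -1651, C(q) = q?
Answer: 1255543200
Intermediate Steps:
M(d, j) = -2061*d + d*j*(8 + j) (M(d, j) = -2061*d + ((8 + j)*d)*j = -2061*d + (d*(8 + j))*j = -2061*d + d*j*(8 + j))
H(l) = -12*l (H(l) = -13*l + l = -12*l)
H(t) - M(-917, -1175) = -12*(-1651) - (-917)*(-2061 + (-1175)**2 + 8*(-1175)) = 19812 - (-917)*(-2061 + 1380625 - 9400) = 19812 - (-917)*1369164 = 19812 - 1*(-1255523388) = 19812 + 1255523388 = 1255543200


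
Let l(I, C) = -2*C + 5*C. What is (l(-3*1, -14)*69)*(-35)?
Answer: 101430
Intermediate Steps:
l(I, C) = 3*C
(l(-3*1, -14)*69)*(-35) = ((3*(-14))*69)*(-35) = -42*69*(-35) = -2898*(-35) = 101430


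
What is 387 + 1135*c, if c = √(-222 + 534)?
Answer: 387 + 2270*√78 ≈ 20435.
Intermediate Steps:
c = 2*√78 (c = √312 = 2*√78 ≈ 17.664)
387 + 1135*c = 387 + 1135*(2*√78) = 387 + 2270*√78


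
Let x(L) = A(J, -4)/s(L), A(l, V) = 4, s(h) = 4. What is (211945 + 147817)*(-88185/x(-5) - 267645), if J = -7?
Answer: -128014112460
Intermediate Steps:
x(L) = 1 (x(L) = 4/4 = 4*(¼) = 1)
(211945 + 147817)*(-88185/x(-5) - 267645) = (211945 + 147817)*(-88185/1 - 267645) = 359762*(-88185*1 - 267645) = 359762*(-88185 - 267645) = 359762*(-355830) = -128014112460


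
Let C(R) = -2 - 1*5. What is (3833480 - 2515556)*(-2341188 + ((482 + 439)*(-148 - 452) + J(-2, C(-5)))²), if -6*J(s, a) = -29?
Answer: 402440056242751257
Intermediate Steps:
C(R) = -7 (C(R) = -2 - 5 = -7)
J(s, a) = 29/6 (J(s, a) = -⅙*(-29) = 29/6)
(3833480 - 2515556)*(-2341188 + ((482 + 439)*(-148 - 452) + J(-2, C(-5)))²) = (3833480 - 2515556)*(-2341188 + ((482 + 439)*(-148 - 452) + 29/6)²) = 1317924*(-2341188 + (921*(-600) + 29/6)²) = 1317924*(-2341188 + (-552600 + 29/6)²) = 1317924*(-2341188 + (-3315571/6)²) = 1317924*(-2341188 + 10993011056041/36) = 1317924*(10992926773273/36) = 402440056242751257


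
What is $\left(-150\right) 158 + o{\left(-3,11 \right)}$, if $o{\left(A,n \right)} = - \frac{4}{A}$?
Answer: $- \frac{71096}{3} \approx -23699.0$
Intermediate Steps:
$\left(-150\right) 158 + o{\left(-3,11 \right)} = \left(-150\right) 158 - \frac{4}{-3} = -23700 - - \frac{4}{3} = -23700 + \frac{4}{3} = - \frac{71096}{3}$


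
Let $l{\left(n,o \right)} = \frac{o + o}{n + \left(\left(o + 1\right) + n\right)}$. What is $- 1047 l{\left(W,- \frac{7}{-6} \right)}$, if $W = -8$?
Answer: $\frac{14658}{83} \approx 176.6$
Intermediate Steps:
$l{\left(n,o \right)} = \frac{2 o}{1 + o + 2 n}$ ($l{\left(n,o \right)} = \frac{2 o}{n + \left(\left(1 + o\right) + n\right)} = \frac{2 o}{n + \left(1 + n + o\right)} = \frac{2 o}{1 + o + 2 n}$)
$- 1047 l{\left(W,- \frac{7}{-6} \right)} = - 1047 \frac{2 \left(- \frac{7}{-6}\right)}{1 - \frac{7}{-6} + 2 \left(-8\right)} = - 1047 \frac{2 \left(\left(-7\right) \left(- \frac{1}{6}\right)\right)}{1 - - \frac{7}{6} - 16} = - 1047 \cdot 2 \cdot \frac{7}{6} \frac{1}{1 + \frac{7}{6} - 16} = - 1047 \cdot 2 \cdot \frac{7}{6} \frac{1}{- \frac{83}{6}} = - 1047 \cdot 2 \cdot \frac{7}{6} \left(- \frac{6}{83}\right) = \left(-1047\right) \left(- \frac{14}{83}\right) = \frac{14658}{83}$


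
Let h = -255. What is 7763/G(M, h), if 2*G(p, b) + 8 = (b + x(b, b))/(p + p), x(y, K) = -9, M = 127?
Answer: -140843/82 ≈ -1717.6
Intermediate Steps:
G(p, b) = -4 + (-9 + b)/(4*p) (G(p, b) = -4 + ((b - 9)/(p + p))/2 = -4 + ((-9 + b)/((2*p)))/2 = -4 + ((-9 + b)*(1/(2*p)))/2 = -4 + ((-9 + b)/(2*p))/2 = -4 + (-9 + b)/(4*p))
7763/G(M, h) = 7763/(((¼)*(-9 - 255 - 16*127)/127)) = 7763/(((¼)*(1/127)*(-9 - 255 - 2032))) = 7763/(((¼)*(1/127)*(-2296))) = 7763/(-574/127) = 7763*(-127/574) = -140843/82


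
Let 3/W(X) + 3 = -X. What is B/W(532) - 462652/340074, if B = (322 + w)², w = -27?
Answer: -2638882367951/170037 ≈ -1.5519e+7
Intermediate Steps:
W(X) = 3/(-3 - X)
B = 87025 (B = (322 - 27)² = 295² = 87025)
B/W(532) - 462652/340074 = 87025/((-3/(3 + 532))) - 462652/340074 = 87025/((-3/535)) - 462652*1/340074 = 87025/((-3*1/535)) - 231326/170037 = 87025/(-3/535) - 231326/170037 = 87025*(-535/3) - 231326/170037 = -46558375/3 - 231326/170037 = -2638882367951/170037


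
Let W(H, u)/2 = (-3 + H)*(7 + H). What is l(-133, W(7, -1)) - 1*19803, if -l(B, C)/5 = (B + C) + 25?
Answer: -19823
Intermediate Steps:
W(H, u) = 2*(-3 + H)*(7 + H) (W(H, u) = 2*((-3 + H)*(7 + H)) = 2*(-3 + H)*(7 + H))
l(B, C) = -125 - 5*B - 5*C (l(B, C) = -5*((B + C) + 25) = -5*(25 + B + C) = -125 - 5*B - 5*C)
l(-133, W(7, -1)) - 1*19803 = (-125 - 5*(-133) - 5*(-42 + 2*7² + 8*7)) - 1*19803 = (-125 + 665 - 5*(-42 + 2*49 + 56)) - 19803 = (-125 + 665 - 5*(-42 + 98 + 56)) - 19803 = (-125 + 665 - 5*112) - 19803 = (-125 + 665 - 560) - 19803 = -20 - 19803 = -19823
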